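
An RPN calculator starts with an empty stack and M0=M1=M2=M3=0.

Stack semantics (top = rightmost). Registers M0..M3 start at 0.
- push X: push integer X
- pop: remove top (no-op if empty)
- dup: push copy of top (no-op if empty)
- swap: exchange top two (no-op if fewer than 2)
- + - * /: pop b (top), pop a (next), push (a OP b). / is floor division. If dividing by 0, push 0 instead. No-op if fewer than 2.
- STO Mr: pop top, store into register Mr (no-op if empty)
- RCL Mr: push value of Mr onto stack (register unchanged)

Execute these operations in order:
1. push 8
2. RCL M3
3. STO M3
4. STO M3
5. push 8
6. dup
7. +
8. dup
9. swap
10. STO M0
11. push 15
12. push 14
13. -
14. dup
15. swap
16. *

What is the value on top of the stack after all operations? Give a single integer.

After op 1 (push 8): stack=[8] mem=[0,0,0,0]
After op 2 (RCL M3): stack=[8,0] mem=[0,0,0,0]
After op 3 (STO M3): stack=[8] mem=[0,0,0,0]
After op 4 (STO M3): stack=[empty] mem=[0,0,0,8]
After op 5 (push 8): stack=[8] mem=[0,0,0,8]
After op 6 (dup): stack=[8,8] mem=[0,0,0,8]
After op 7 (+): stack=[16] mem=[0,0,0,8]
After op 8 (dup): stack=[16,16] mem=[0,0,0,8]
After op 9 (swap): stack=[16,16] mem=[0,0,0,8]
After op 10 (STO M0): stack=[16] mem=[16,0,0,8]
After op 11 (push 15): stack=[16,15] mem=[16,0,0,8]
After op 12 (push 14): stack=[16,15,14] mem=[16,0,0,8]
After op 13 (-): stack=[16,1] mem=[16,0,0,8]
After op 14 (dup): stack=[16,1,1] mem=[16,0,0,8]
After op 15 (swap): stack=[16,1,1] mem=[16,0,0,8]
After op 16 (*): stack=[16,1] mem=[16,0,0,8]

Answer: 1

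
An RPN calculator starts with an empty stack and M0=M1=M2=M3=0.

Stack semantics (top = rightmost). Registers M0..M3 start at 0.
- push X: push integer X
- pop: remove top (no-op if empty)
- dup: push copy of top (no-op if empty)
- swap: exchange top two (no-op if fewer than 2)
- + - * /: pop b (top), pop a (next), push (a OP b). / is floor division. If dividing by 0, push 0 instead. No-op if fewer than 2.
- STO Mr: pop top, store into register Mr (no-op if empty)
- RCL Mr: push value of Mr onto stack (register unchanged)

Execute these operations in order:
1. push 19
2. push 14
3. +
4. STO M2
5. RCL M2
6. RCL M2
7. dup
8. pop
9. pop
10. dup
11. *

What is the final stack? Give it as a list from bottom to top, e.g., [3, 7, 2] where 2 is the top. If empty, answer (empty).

After op 1 (push 19): stack=[19] mem=[0,0,0,0]
After op 2 (push 14): stack=[19,14] mem=[0,0,0,0]
After op 3 (+): stack=[33] mem=[0,0,0,0]
After op 4 (STO M2): stack=[empty] mem=[0,0,33,0]
After op 5 (RCL M2): stack=[33] mem=[0,0,33,0]
After op 6 (RCL M2): stack=[33,33] mem=[0,0,33,0]
After op 7 (dup): stack=[33,33,33] mem=[0,0,33,0]
After op 8 (pop): stack=[33,33] mem=[0,0,33,0]
After op 9 (pop): stack=[33] mem=[0,0,33,0]
After op 10 (dup): stack=[33,33] mem=[0,0,33,0]
After op 11 (*): stack=[1089] mem=[0,0,33,0]

Answer: [1089]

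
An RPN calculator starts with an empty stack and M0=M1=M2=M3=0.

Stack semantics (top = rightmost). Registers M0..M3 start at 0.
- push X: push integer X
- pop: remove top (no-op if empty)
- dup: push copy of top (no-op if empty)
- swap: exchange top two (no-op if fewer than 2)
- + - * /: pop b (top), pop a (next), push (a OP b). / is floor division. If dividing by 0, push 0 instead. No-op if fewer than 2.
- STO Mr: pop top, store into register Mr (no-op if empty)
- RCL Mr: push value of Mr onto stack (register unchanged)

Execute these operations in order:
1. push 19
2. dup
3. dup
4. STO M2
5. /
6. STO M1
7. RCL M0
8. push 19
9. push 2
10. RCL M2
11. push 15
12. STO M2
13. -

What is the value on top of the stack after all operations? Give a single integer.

Answer: -17

Derivation:
After op 1 (push 19): stack=[19] mem=[0,0,0,0]
After op 2 (dup): stack=[19,19] mem=[0,0,0,0]
After op 3 (dup): stack=[19,19,19] mem=[0,0,0,0]
After op 4 (STO M2): stack=[19,19] mem=[0,0,19,0]
After op 5 (/): stack=[1] mem=[0,0,19,0]
After op 6 (STO M1): stack=[empty] mem=[0,1,19,0]
After op 7 (RCL M0): stack=[0] mem=[0,1,19,0]
After op 8 (push 19): stack=[0,19] mem=[0,1,19,0]
After op 9 (push 2): stack=[0,19,2] mem=[0,1,19,0]
After op 10 (RCL M2): stack=[0,19,2,19] mem=[0,1,19,0]
After op 11 (push 15): stack=[0,19,2,19,15] mem=[0,1,19,0]
After op 12 (STO M2): stack=[0,19,2,19] mem=[0,1,15,0]
After op 13 (-): stack=[0,19,-17] mem=[0,1,15,0]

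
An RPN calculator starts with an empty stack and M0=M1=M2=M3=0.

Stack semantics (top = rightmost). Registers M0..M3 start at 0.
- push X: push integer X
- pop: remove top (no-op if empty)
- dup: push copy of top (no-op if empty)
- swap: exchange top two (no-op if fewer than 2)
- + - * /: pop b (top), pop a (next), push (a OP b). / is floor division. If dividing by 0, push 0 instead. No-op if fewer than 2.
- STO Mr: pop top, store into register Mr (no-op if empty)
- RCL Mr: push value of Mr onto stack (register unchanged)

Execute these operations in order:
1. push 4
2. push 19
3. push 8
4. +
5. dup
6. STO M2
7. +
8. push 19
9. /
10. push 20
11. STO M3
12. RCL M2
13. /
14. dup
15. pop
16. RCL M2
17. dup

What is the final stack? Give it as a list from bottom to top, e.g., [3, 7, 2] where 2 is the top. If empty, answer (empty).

After op 1 (push 4): stack=[4] mem=[0,0,0,0]
After op 2 (push 19): stack=[4,19] mem=[0,0,0,0]
After op 3 (push 8): stack=[4,19,8] mem=[0,0,0,0]
After op 4 (+): stack=[4,27] mem=[0,0,0,0]
After op 5 (dup): stack=[4,27,27] mem=[0,0,0,0]
After op 6 (STO M2): stack=[4,27] mem=[0,0,27,0]
After op 7 (+): stack=[31] mem=[0,0,27,0]
After op 8 (push 19): stack=[31,19] mem=[0,0,27,0]
After op 9 (/): stack=[1] mem=[0,0,27,0]
After op 10 (push 20): stack=[1,20] mem=[0,0,27,0]
After op 11 (STO M3): stack=[1] mem=[0,0,27,20]
After op 12 (RCL M2): stack=[1,27] mem=[0,0,27,20]
After op 13 (/): stack=[0] mem=[0,0,27,20]
After op 14 (dup): stack=[0,0] mem=[0,0,27,20]
After op 15 (pop): stack=[0] mem=[0,0,27,20]
After op 16 (RCL M2): stack=[0,27] mem=[0,0,27,20]
After op 17 (dup): stack=[0,27,27] mem=[0,0,27,20]

Answer: [0, 27, 27]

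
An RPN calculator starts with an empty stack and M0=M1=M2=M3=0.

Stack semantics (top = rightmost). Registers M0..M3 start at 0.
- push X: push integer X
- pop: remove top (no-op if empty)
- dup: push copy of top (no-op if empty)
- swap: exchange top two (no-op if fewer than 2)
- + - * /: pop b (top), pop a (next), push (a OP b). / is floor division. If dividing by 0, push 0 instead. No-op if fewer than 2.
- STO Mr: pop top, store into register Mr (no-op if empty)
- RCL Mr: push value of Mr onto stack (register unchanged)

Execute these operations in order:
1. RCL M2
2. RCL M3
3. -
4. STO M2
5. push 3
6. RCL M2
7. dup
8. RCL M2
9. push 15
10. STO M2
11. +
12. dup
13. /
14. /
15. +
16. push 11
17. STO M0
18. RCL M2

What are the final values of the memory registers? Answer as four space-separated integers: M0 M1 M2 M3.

Answer: 11 0 15 0

Derivation:
After op 1 (RCL M2): stack=[0] mem=[0,0,0,0]
After op 2 (RCL M3): stack=[0,0] mem=[0,0,0,0]
After op 3 (-): stack=[0] mem=[0,0,0,0]
After op 4 (STO M2): stack=[empty] mem=[0,0,0,0]
After op 5 (push 3): stack=[3] mem=[0,0,0,0]
After op 6 (RCL M2): stack=[3,0] mem=[0,0,0,0]
After op 7 (dup): stack=[3,0,0] mem=[0,0,0,0]
After op 8 (RCL M2): stack=[3,0,0,0] mem=[0,0,0,0]
After op 9 (push 15): stack=[3,0,0,0,15] mem=[0,0,0,0]
After op 10 (STO M2): stack=[3,0,0,0] mem=[0,0,15,0]
After op 11 (+): stack=[3,0,0] mem=[0,0,15,0]
After op 12 (dup): stack=[3,0,0,0] mem=[0,0,15,0]
After op 13 (/): stack=[3,0,0] mem=[0,0,15,0]
After op 14 (/): stack=[3,0] mem=[0,0,15,0]
After op 15 (+): stack=[3] mem=[0,0,15,0]
After op 16 (push 11): stack=[3,11] mem=[0,0,15,0]
After op 17 (STO M0): stack=[3] mem=[11,0,15,0]
After op 18 (RCL M2): stack=[3,15] mem=[11,0,15,0]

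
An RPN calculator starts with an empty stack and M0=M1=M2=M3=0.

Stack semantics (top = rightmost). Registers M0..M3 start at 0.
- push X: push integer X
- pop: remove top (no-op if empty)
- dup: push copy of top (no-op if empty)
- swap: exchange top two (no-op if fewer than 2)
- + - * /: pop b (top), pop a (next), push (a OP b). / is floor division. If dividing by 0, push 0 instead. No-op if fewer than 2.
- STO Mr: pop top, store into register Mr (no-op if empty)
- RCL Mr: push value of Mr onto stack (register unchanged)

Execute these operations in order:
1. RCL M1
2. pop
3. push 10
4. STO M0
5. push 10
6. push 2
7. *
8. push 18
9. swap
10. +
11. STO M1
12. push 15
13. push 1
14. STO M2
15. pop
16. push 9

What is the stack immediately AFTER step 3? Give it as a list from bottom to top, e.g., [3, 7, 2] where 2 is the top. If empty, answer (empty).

After op 1 (RCL M1): stack=[0] mem=[0,0,0,0]
After op 2 (pop): stack=[empty] mem=[0,0,0,0]
After op 3 (push 10): stack=[10] mem=[0,0,0,0]

[10]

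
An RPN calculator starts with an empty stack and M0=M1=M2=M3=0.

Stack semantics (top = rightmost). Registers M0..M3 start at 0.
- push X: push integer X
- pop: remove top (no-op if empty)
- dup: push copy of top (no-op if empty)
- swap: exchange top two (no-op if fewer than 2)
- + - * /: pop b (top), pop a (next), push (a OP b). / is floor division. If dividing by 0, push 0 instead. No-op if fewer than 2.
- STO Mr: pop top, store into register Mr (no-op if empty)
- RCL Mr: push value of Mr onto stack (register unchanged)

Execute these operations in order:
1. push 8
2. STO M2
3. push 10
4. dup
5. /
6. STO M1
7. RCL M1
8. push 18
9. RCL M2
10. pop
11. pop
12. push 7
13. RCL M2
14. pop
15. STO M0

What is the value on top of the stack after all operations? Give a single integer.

After op 1 (push 8): stack=[8] mem=[0,0,0,0]
After op 2 (STO M2): stack=[empty] mem=[0,0,8,0]
After op 3 (push 10): stack=[10] mem=[0,0,8,0]
After op 4 (dup): stack=[10,10] mem=[0,0,8,0]
After op 5 (/): stack=[1] mem=[0,0,8,0]
After op 6 (STO M1): stack=[empty] mem=[0,1,8,0]
After op 7 (RCL M1): stack=[1] mem=[0,1,8,0]
After op 8 (push 18): stack=[1,18] mem=[0,1,8,0]
After op 9 (RCL M2): stack=[1,18,8] mem=[0,1,8,0]
After op 10 (pop): stack=[1,18] mem=[0,1,8,0]
After op 11 (pop): stack=[1] mem=[0,1,8,0]
After op 12 (push 7): stack=[1,7] mem=[0,1,8,0]
After op 13 (RCL M2): stack=[1,7,8] mem=[0,1,8,0]
After op 14 (pop): stack=[1,7] mem=[0,1,8,0]
After op 15 (STO M0): stack=[1] mem=[7,1,8,0]

Answer: 1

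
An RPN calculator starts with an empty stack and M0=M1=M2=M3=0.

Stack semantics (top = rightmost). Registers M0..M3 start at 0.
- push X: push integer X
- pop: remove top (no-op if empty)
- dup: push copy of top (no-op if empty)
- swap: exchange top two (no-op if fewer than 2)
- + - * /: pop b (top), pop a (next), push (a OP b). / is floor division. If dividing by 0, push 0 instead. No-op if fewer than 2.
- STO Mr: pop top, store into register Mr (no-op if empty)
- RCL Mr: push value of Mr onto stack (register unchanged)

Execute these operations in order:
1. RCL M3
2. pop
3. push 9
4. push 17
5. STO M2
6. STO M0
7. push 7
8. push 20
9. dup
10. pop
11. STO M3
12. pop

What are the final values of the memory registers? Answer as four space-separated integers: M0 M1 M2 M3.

Answer: 9 0 17 20

Derivation:
After op 1 (RCL M3): stack=[0] mem=[0,0,0,0]
After op 2 (pop): stack=[empty] mem=[0,0,0,0]
After op 3 (push 9): stack=[9] mem=[0,0,0,0]
After op 4 (push 17): stack=[9,17] mem=[0,0,0,0]
After op 5 (STO M2): stack=[9] mem=[0,0,17,0]
After op 6 (STO M0): stack=[empty] mem=[9,0,17,0]
After op 7 (push 7): stack=[7] mem=[9,0,17,0]
After op 8 (push 20): stack=[7,20] mem=[9,0,17,0]
After op 9 (dup): stack=[7,20,20] mem=[9,0,17,0]
After op 10 (pop): stack=[7,20] mem=[9,0,17,0]
After op 11 (STO M3): stack=[7] mem=[9,0,17,20]
After op 12 (pop): stack=[empty] mem=[9,0,17,20]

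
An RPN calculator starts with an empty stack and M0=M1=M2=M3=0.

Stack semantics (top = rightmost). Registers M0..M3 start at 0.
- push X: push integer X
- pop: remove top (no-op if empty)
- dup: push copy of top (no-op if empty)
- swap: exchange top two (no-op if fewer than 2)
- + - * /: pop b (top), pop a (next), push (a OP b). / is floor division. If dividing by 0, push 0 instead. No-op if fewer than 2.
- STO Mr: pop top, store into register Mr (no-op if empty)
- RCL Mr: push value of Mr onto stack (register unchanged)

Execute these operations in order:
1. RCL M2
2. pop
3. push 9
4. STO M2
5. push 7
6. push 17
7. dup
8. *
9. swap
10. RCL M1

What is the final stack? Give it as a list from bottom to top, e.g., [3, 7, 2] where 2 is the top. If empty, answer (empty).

After op 1 (RCL M2): stack=[0] mem=[0,0,0,0]
After op 2 (pop): stack=[empty] mem=[0,0,0,0]
After op 3 (push 9): stack=[9] mem=[0,0,0,0]
After op 4 (STO M2): stack=[empty] mem=[0,0,9,0]
After op 5 (push 7): stack=[7] mem=[0,0,9,0]
After op 6 (push 17): stack=[7,17] mem=[0,0,9,0]
After op 7 (dup): stack=[7,17,17] mem=[0,0,9,0]
After op 8 (*): stack=[7,289] mem=[0,0,9,0]
After op 9 (swap): stack=[289,7] mem=[0,0,9,0]
After op 10 (RCL M1): stack=[289,7,0] mem=[0,0,9,0]

Answer: [289, 7, 0]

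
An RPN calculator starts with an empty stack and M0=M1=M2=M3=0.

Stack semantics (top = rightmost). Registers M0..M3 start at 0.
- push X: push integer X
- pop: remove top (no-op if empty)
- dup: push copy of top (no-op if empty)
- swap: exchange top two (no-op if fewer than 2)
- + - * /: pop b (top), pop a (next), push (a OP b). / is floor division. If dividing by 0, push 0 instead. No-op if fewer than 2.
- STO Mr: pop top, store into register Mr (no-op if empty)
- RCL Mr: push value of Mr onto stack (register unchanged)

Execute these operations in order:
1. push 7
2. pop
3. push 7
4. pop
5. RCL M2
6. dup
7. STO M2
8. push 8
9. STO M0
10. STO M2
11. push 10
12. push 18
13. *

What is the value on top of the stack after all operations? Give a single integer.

After op 1 (push 7): stack=[7] mem=[0,0,0,0]
After op 2 (pop): stack=[empty] mem=[0,0,0,0]
After op 3 (push 7): stack=[7] mem=[0,0,0,0]
After op 4 (pop): stack=[empty] mem=[0,0,0,0]
After op 5 (RCL M2): stack=[0] mem=[0,0,0,0]
After op 6 (dup): stack=[0,0] mem=[0,0,0,0]
After op 7 (STO M2): stack=[0] mem=[0,0,0,0]
After op 8 (push 8): stack=[0,8] mem=[0,0,0,0]
After op 9 (STO M0): stack=[0] mem=[8,0,0,0]
After op 10 (STO M2): stack=[empty] mem=[8,0,0,0]
After op 11 (push 10): stack=[10] mem=[8,0,0,0]
After op 12 (push 18): stack=[10,18] mem=[8,0,0,0]
After op 13 (*): stack=[180] mem=[8,0,0,0]

Answer: 180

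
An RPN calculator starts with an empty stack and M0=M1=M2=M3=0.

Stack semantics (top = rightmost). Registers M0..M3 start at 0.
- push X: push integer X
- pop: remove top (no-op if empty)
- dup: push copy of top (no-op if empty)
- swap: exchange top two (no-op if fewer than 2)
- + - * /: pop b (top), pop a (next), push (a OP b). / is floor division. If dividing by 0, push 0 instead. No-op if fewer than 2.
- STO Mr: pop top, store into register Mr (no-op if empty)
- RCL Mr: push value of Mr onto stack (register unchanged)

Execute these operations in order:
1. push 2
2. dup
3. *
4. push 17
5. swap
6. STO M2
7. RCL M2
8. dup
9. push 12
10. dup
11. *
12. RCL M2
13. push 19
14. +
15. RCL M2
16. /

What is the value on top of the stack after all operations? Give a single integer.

Answer: 5

Derivation:
After op 1 (push 2): stack=[2] mem=[0,0,0,0]
After op 2 (dup): stack=[2,2] mem=[0,0,0,0]
After op 3 (*): stack=[4] mem=[0,0,0,0]
After op 4 (push 17): stack=[4,17] mem=[0,0,0,0]
After op 5 (swap): stack=[17,4] mem=[0,0,0,0]
After op 6 (STO M2): stack=[17] mem=[0,0,4,0]
After op 7 (RCL M2): stack=[17,4] mem=[0,0,4,0]
After op 8 (dup): stack=[17,4,4] mem=[0,0,4,0]
After op 9 (push 12): stack=[17,4,4,12] mem=[0,0,4,0]
After op 10 (dup): stack=[17,4,4,12,12] mem=[0,0,4,0]
After op 11 (*): stack=[17,4,4,144] mem=[0,0,4,0]
After op 12 (RCL M2): stack=[17,4,4,144,4] mem=[0,0,4,0]
After op 13 (push 19): stack=[17,4,4,144,4,19] mem=[0,0,4,0]
After op 14 (+): stack=[17,4,4,144,23] mem=[0,0,4,0]
After op 15 (RCL M2): stack=[17,4,4,144,23,4] mem=[0,0,4,0]
After op 16 (/): stack=[17,4,4,144,5] mem=[0,0,4,0]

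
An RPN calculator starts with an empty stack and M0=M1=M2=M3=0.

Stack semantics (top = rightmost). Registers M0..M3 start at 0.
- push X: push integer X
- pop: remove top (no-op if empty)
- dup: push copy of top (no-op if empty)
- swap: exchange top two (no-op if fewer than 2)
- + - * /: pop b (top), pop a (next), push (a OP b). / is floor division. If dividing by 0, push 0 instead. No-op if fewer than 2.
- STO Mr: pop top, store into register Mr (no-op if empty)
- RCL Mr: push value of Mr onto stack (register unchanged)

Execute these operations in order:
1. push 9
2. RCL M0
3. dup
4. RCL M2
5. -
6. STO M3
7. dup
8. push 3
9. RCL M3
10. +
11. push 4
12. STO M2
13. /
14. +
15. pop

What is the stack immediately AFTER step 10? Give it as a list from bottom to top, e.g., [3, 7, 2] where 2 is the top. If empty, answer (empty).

After op 1 (push 9): stack=[9] mem=[0,0,0,0]
After op 2 (RCL M0): stack=[9,0] mem=[0,0,0,0]
After op 3 (dup): stack=[9,0,0] mem=[0,0,0,0]
After op 4 (RCL M2): stack=[9,0,0,0] mem=[0,0,0,0]
After op 5 (-): stack=[9,0,0] mem=[0,0,0,0]
After op 6 (STO M3): stack=[9,0] mem=[0,0,0,0]
After op 7 (dup): stack=[9,0,0] mem=[0,0,0,0]
After op 8 (push 3): stack=[9,0,0,3] mem=[0,0,0,0]
After op 9 (RCL M3): stack=[9,0,0,3,0] mem=[0,0,0,0]
After op 10 (+): stack=[9,0,0,3] mem=[0,0,0,0]

[9, 0, 0, 3]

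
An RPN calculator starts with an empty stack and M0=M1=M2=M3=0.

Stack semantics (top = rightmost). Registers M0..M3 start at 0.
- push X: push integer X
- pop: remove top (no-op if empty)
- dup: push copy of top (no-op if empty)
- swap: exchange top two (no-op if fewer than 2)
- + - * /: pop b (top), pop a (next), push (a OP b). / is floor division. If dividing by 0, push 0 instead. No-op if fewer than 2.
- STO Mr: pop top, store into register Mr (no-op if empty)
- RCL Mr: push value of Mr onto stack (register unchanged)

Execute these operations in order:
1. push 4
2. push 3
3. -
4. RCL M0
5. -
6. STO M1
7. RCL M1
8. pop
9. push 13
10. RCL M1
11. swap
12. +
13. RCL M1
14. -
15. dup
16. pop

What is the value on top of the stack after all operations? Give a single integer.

Answer: 13

Derivation:
After op 1 (push 4): stack=[4] mem=[0,0,0,0]
After op 2 (push 3): stack=[4,3] mem=[0,0,0,0]
After op 3 (-): stack=[1] mem=[0,0,0,0]
After op 4 (RCL M0): stack=[1,0] mem=[0,0,0,0]
After op 5 (-): stack=[1] mem=[0,0,0,0]
After op 6 (STO M1): stack=[empty] mem=[0,1,0,0]
After op 7 (RCL M1): stack=[1] mem=[0,1,0,0]
After op 8 (pop): stack=[empty] mem=[0,1,0,0]
After op 9 (push 13): stack=[13] mem=[0,1,0,0]
After op 10 (RCL M1): stack=[13,1] mem=[0,1,0,0]
After op 11 (swap): stack=[1,13] mem=[0,1,0,0]
After op 12 (+): stack=[14] mem=[0,1,0,0]
After op 13 (RCL M1): stack=[14,1] mem=[0,1,0,0]
After op 14 (-): stack=[13] mem=[0,1,0,0]
After op 15 (dup): stack=[13,13] mem=[0,1,0,0]
After op 16 (pop): stack=[13] mem=[0,1,0,0]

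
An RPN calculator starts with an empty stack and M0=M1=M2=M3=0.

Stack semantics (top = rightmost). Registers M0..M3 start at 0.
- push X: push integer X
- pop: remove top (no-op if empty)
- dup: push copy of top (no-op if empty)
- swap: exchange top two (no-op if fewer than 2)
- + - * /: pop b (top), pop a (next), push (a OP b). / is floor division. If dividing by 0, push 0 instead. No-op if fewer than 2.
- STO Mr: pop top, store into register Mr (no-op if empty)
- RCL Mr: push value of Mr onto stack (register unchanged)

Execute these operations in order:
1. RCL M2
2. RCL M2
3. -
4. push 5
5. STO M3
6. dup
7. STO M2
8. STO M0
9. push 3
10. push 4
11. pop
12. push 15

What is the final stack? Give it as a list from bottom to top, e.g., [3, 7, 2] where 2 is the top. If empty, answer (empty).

After op 1 (RCL M2): stack=[0] mem=[0,0,0,0]
After op 2 (RCL M2): stack=[0,0] mem=[0,0,0,0]
After op 3 (-): stack=[0] mem=[0,0,0,0]
After op 4 (push 5): stack=[0,5] mem=[0,0,0,0]
After op 5 (STO M3): stack=[0] mem=[0,0,0,5]
After op 6 (dup): stack=[0,0] mem=[0,0,0,5]
After op 7 (STO M2): stack=[0] mem=[0,0,0,5]
After op 8 (STO M0): stack=[empty] mem=[0,0,0,5]
After op 9 (push 3): stack=[3] mem=[0,0,0,5]
After op 10 (push 4): stack=[3,4] mem=[0,0,0,5]
After op 11 (pop): stack=[3] mem=[0,0,0,5]
After op 12 (push 15): stack=[3,15] mem=[0,0,0,5]

Answer: [3, 15]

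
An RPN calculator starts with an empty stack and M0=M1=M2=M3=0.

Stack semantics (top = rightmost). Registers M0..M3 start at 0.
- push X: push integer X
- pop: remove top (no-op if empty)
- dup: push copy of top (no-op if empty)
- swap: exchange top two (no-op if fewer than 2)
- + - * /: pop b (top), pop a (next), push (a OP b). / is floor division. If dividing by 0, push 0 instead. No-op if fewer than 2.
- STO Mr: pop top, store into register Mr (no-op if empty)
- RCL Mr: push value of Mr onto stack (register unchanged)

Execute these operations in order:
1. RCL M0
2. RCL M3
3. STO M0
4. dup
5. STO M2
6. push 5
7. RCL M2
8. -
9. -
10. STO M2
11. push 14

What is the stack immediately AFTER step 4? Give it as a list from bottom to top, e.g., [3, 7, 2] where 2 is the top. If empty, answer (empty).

After op 1 (RCL M0): stack=[0] mem=[0,0,0,0]
After op 2 (RCL M3): stack=[0,0] mem=[0,0,0,0]
After op 3 (STO M0): stack=[0] mem=[0,0,0,0]
After op 4 (dup): stack=[0,0] mem=[0,0,0,0]

[0, 0]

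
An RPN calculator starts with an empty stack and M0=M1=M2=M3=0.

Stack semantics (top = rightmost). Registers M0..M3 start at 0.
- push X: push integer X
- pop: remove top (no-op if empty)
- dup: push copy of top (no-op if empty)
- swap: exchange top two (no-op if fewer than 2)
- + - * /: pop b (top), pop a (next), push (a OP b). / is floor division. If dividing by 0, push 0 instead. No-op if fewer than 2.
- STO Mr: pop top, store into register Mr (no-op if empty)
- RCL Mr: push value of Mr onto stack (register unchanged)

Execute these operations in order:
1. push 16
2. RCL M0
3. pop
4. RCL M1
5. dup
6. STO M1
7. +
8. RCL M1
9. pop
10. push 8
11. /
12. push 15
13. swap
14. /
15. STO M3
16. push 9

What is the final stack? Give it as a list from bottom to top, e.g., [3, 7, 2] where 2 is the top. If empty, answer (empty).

After op 1 (push 16): stack=[16] mem=[0,0,0,0]
After op 2 (RCL M0): stack=[16,0] mem=[0,0,0,0]
After op 3 (pop): stack=[16] mem=[0,0,0,0]
After op 4 (RCL M1): stack=[16,0] mem=[0,0,0,0]
After op 5 (dup): stack=[16,0,0] mem=[0,0,0,0]
After op 6 (STO M1): stack=[16,0] mem=[0,0,0,0]
After op 7 (+): stack=[16] mem=[0,0,0,0]
After op 8 (RCL M1): stack=[16,0] mem=[0,0,0,0]
After op 9 (pop): stack=[16] mem=[0,0,0,0]
After op 10 (push 8): stack=[16,8] mem=[0,0,0,0]
After op 11 (/): stack=[2] mem=[0,0,0,0]
After op 12 (push 15): stack=[2,15] mem=[0,0,0,0]
After op 13 (swap): stack=[15,2] mem=[0,0,0,0]
After op 14 (/): stack=[7] mem=[0,0,0,0]
After op 15 (STO M3): stack=[empty] mem=[0,0,0,7]
After op 16 (push 9): stack=[9] mem=[0,0,0,7]

Answer: [9]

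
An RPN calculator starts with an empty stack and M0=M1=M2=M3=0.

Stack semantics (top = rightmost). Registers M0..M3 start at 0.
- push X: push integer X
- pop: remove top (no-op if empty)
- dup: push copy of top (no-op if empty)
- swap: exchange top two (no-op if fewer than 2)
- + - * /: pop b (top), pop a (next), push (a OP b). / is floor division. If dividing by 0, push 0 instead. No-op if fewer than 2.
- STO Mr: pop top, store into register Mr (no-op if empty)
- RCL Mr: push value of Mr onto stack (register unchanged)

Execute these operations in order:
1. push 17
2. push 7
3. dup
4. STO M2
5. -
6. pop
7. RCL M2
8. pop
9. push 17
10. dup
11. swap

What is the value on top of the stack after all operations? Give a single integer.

After op 1 (push 17): stack=[17] mem=[0,0,0,0]
After op 2 (push 7): stack=[17,7] mem=[0,0,0,0]
After op 3 (dup): stack=[17,7,7] mem=[0,0,0,0]
After op 4 (STO M2): stack=[17,7] mem=[0,0,7,0]
After op 5 (-): stack=[10] mem=[0,0,7,0]
After op 6 (pop): stack=[empty] mem=[0,0,7,0]
After op 7 (RCL M2): stack=[7] mem=[0,0,7,0]
After op 8 (pop): stack=[empty] mem=[0,0,7,0]
After op 9 (push 17): stack=[17] mem=[0,0,7,0]
After op 10 (dup): stack=[17,17] mem=[0,0,7,0]
After op 11 (swap): stack=[17,17] mem=[0,0,7,0]

Answer: 17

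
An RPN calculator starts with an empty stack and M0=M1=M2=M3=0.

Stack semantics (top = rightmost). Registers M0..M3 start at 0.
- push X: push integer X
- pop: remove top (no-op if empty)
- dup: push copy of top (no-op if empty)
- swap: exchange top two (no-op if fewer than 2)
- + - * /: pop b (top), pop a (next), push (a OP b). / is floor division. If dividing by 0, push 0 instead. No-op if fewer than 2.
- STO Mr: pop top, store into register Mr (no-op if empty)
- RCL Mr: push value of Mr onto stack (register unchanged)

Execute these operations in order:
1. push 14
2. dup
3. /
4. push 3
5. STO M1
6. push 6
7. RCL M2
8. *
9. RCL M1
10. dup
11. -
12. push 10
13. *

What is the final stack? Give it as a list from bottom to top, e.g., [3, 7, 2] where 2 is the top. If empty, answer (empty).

Answer: [1, 0, 0]

Derivation:
After op 1 (push 14): stack=[14] mem=[0,0,0,0]
After op 2 (dup): stack=[14,14] mem=[0,0,0,0]
After op 3 (/): stack=[1] mem=[0,0,0,0]
After op 4 (push 3): stack=[1,3] mem=[0,0,0,0]
After op 5 (STO M1): stack=[1] mem=[0,3,0,0]
After op 6 (push 6): stack=[1,6] mem=[0,3,0,0]
After op 7 (RCL M2): stack=[1,6,0] mem=[0,3,0,0]
After op 8 (*): stack=[1,0] mem=[0,3,0,0]
After op 9 (RCL M1): stack=[1,0,3] mem=[0,3,0,0]
After op 10 (dup): stack=[1,0,3,3] mem=[0,3,0,0]
After op 11 (-): stack=[1,0,0] mem=[0,3,0,0]
After op 12 (push 10): stack=[1,0,0,10] mem=[0,3,0,0]
After op 13 (*): stack=[1,0,0] mem=[0,3,0,0]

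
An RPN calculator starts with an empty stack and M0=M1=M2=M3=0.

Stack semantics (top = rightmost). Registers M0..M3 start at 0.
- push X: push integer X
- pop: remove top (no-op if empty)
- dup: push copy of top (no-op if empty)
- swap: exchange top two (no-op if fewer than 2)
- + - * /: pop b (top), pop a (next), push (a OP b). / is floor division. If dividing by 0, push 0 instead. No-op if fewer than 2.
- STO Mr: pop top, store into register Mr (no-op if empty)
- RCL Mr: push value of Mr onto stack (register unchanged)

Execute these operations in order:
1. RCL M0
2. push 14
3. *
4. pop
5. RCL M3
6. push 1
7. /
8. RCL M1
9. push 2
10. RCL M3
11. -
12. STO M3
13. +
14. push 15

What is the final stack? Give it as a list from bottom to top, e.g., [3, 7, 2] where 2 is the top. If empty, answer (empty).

Answer: [0, 15]

Derivation:
After op 1 (RCL M0): stack=[0] mem=[0,0,0,0]
After op 2 (push 14): stack=[0,14] mem=[0,0,0,0]
After op 3 (*): stack=[0] mem=[0,0,0,0]
After op 4 (pop): stack=[empty] mem=[0,0,0,0]
After op 5 (RCL M3): stack=[0] mem=[0,0,0,0]
After op 6 (push 1): stack=[0,1] mem=[0,0,0,0]
After op 7 (/): stack=[0] mem=[0,0,0,0]
After op 8 (RCL M1): stack=[0,0] mem=[0,0,0,0]
After op 9 (push 2): stack=[0,0,2] mem=[0,0,0,0]
After op 10 (RCL M3): stack=[0,0,2,0] mem=[0,0,0,0]
After op 11 (-): stack=[0,0,2] mem=[0,0,0,0]
After op 12 (STO M3): stack=[0,0] mem=[0,0,0,2]
After op 13 (+): stack=[0] mem=[0,0,0,2]
After op 14 (push 15): stack=[0,15] mem=[0,0,0,2]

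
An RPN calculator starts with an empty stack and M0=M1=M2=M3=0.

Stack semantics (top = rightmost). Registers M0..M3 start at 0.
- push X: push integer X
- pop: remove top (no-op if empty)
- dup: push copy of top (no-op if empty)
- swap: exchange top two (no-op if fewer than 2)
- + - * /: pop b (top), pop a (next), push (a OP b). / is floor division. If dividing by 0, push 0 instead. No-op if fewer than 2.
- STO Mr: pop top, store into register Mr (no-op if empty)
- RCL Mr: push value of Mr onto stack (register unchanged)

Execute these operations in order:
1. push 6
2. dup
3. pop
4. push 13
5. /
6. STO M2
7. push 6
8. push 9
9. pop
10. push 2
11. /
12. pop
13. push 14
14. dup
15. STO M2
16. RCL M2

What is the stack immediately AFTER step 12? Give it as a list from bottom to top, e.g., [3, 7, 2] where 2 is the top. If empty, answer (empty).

After op 1 (push 6): stack=[6] mem=[0,0,0,0]
After op 2 (dup): stack=[6,6] mem=[0,0,0,0]
After op 3 (pop): stack=[6] mem=[0,0,0,0]
After op 4 (push 13): stack=[6,13] mem=[0,0,0,0]
After op 5 (/): stack=[0] mem=[0,0,0,0]
After op 6 (STO M2): stack=[empty] mem=[0,0,0,0]
After op 7 (push 6): stack=[6] mem=[0,0,0,0]
After op 8 (push 9): stack=[6,9] mem=[0,0,0,0]
After op 9 (pop): stack=[6] mem=[0,0,0,0]
After op 10 (push 2): stack=[6,2] mem=[0,0,0,0]
After op 11 (/): stack=[3] mem=[0,0,0,0]
After op 12 (pop): stack=[empty] mem=[0,0,0,0]

(empty)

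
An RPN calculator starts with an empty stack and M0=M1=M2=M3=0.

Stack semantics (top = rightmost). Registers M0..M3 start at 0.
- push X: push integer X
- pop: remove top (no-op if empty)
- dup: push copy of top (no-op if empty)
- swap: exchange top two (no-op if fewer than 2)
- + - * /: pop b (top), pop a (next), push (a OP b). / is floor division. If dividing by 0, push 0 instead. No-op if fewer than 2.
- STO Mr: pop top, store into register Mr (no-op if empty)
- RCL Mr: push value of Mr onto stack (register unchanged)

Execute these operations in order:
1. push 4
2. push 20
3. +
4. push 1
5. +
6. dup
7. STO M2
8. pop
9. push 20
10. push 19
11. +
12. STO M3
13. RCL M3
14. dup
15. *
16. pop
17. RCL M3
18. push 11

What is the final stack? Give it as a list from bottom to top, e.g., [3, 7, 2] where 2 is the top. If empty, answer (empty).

Answer: [39, 11]

Derivation:
After op 1 (push 4): stack=[4] mem=[0,0,0,0]
After op 2 (push 20): stack=[4,20] mem=[0,0,0,0]
After op 3 (+): stack=[24] mem=[0,0,0,0]
After op 4 (push 1): stack=[24,1] mem=[0,0,0,0]
After op 5 (+): stack=[25] mem=[0,0,0,0]
After op 6 (dup): stack=[25,25] mem=[0,0,0,0]
After op 7 (STO M2): stack=[25] mem=[0,0,25,0]
After op 8 (pop): stack=[empty] mem=[0,0,25,0]
After op 9 (push 20): stack=[20] mem=[0,0,25,0]
After op 10 (push 19): stack=[20,19] mem=[0,0,25,0]
After op 11 (+): stack=[39] mem=[0,0,25,0]
After op 12 (STO M3): stack=[empty] mem=[0,0,25,39]
After op 13 (RCL M3): stack=[39] mem=[0,0,25,39]
After op 14 (dup): stack=[39,39] mem=[0,0,25,39]
After op 15 (*): stack=[1521] mem=[0,0,25,39]
After op 16 (pop): stack=[empty] mem=[0,0,25,39]
After op 17 (RCL M3): stack=[39] mem=[0,0,25,39]
After op 18 (push 11): stack=[39,11] mem=[0,0,25,39]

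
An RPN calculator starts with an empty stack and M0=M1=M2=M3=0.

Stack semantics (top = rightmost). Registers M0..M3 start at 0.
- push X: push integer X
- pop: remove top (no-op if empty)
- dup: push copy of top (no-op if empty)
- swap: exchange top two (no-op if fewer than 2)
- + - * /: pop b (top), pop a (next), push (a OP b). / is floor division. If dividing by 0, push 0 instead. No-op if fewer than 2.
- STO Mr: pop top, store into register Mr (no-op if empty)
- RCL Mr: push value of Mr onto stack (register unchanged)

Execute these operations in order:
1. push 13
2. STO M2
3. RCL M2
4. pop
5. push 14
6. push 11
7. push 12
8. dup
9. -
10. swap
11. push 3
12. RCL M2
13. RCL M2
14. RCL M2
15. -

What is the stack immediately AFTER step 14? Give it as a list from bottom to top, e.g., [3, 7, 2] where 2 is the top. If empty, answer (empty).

After op 1 (push 13): stack=[13] mem=[0,0,0,0]
After op 2 (STO M2): stack=[empty] mem=[0,0,13,0]
After op 3 (RCL M2): stack=[13] mem=[0,0,13,0]
After op 4 (pop): stack=[empty] mem=[0,0,13,0]
After op 5 (push 14): stack=[14] mem=[0,0,13,0]
After op 6 (push 11): stack=[14,11] mem=[0,0,13,0]
After op 7 (push 12): stack=[14,11,12] mem=[0,0,13,0]
After op 8 (dup): stack=[14,11,12,12] mem=[0,0,13,0]
After op 9 (-): stack=[14,11,0] mem=[0,0,13,0]
After op 10 (swap): stack=[14,0,11] mem=[0,0,13,0]
After op 11 (push 3): stack=[14,0,11,3] mem=[0,0,13,0]
After op 12 (RCL M2): stack=[14,0,11,3,13] mem=[0,0,13,0]
After op 13 (RCL M2): stack=[14,0,11,3,13,13] mem=[0,0,13,0]
After op 14 (RCL M2): stack=[14,0,11,3,13,13,13] mem=[0,0,13,0]

[14, 0, 11, 3, 13, 13, 13]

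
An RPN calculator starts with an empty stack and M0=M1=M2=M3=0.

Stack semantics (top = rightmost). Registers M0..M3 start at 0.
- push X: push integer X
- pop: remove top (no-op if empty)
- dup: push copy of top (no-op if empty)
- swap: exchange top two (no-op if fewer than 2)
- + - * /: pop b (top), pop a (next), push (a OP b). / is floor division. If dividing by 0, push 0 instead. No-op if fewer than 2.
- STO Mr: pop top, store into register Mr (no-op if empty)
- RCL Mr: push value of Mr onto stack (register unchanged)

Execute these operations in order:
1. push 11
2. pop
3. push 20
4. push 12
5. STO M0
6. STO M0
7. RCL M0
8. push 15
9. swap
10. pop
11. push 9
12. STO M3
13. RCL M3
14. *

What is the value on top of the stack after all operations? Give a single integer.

After op 1 (push 11): stack=[11] mem=[0,0,0,0]
After op 2 (pop): stack=[empty] mem=[0,0,0,0]
After op 3 (push 20): stack=[20] mem=[0,0,0,0]
After op 4 (push 12): stack=[20,12] mem=[0,0,0,0]
After op 5 (STO M0): stack=[20] mem=[12,0,0,0]
After op 6 (STO M0): stack=[empty] mem=[20,0,0,0]
After op 7 (RCL M0): stack=[20] mem=[20,0,0,0]
After op 8 (push 15): stack=[20,15] mem=[20,0,0,0]
After op 9 (swap): stack=[15,20] mem=[20,0,0,0]
After op 10 (pop): stack=[15] mem=[20,0,0,0]
After op 11 (push 9): stack=[15,9] mem=[20,0,0,0]
After op 12 (STO M3): stack=[15] mem=[20,0,0,9]
After op 13 (RCL M3): stack=[15,9] mem=[20,0,0,9]
After op 14 (*): stack=[135] mem=[20,0,0,9]

Answer: 135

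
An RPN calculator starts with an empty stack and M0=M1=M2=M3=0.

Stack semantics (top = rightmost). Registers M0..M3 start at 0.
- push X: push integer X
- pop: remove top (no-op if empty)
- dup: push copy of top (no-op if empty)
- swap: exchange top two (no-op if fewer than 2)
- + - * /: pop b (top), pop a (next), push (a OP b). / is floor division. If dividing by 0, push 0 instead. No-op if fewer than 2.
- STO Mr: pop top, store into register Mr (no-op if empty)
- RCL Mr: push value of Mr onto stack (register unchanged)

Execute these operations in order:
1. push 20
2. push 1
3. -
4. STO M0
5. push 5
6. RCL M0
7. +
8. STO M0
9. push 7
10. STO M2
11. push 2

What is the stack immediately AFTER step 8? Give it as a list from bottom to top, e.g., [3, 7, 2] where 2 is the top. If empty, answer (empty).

After op 1 (push 20): stack=[20] mem=[0,0,0,0]
After op 2 (push 1): stack=[20,1] mem=[0,0,0,0]
After op 3 (-): stack=[19] mem=[0,0,0,0]
After op 4 (STO M0): stack=[empty] mem=[19,0,0,0]
After op 5 (push 5): stack=[5] mem=[19,0,0,0]
After op 6 (RCL M0): stack=[5,19] mem=[19,0,0,0]
After op 7 (+): stack=[24] mem=[19,0,0,0]
After op 8 (STO M0): stack=[empty] mem=[24,0,0,0]

(empty)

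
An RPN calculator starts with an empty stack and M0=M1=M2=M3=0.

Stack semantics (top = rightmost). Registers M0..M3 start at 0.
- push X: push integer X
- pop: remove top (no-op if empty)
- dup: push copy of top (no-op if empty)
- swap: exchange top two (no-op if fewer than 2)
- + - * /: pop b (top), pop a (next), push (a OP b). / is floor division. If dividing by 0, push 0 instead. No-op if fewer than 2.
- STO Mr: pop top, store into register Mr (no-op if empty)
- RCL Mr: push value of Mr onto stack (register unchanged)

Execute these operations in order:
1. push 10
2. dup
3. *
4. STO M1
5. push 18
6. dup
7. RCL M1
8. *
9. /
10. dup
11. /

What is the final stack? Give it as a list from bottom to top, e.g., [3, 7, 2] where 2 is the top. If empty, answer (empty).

Answer: [0]

Derivation:
After op 1 (push 10): stack=[10] mem=[0,0,0,0]
After op 2 (dup): stack=[10,10] mem=[0,0,0,0]
After op 3 (*): stack=[100] mem=[0,0,0,0]
After op 4 (STO M1): stack=[empty] mem=[0,100,0,0]
After op 5 (push 18): stack=[18] mem=[0,100,0,0]
After op 6 (dup): stack=[18,18] mem=[0,100,0,0]
After op 7 (RCL M1): stack=[18,18,100] mem=[0,100,0,0]
After op 8 (*): stack=[18,1800] mem=[0,100,0,0]
After op 9 (/): stack=[0] mem=[0,100,0,0]
After op 10 (dup): stack=[0,0] mem=[0,100,0,0]
After op 11 (/): stack=[0] mem=[0,100,0,0]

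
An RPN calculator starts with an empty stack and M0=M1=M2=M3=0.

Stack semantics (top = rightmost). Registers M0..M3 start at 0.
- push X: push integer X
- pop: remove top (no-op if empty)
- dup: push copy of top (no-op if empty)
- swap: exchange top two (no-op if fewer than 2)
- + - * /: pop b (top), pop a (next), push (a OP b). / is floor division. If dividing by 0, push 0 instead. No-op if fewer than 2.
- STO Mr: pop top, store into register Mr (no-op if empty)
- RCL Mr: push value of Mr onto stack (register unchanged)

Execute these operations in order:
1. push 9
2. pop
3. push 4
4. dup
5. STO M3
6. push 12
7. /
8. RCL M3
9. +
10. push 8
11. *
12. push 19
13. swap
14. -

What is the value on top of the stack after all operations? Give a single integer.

After op 1 (push 9): stack=[9] mem=[0,0,0,0]
After op 2 (pop): stack=[empty] mem=[0,0,0,0]
After op 3 (push 4): stack=[4] mem=[0,0,0,0]
After op 4 (dup): stack=[4,4] mem=[0,0,0,0]
After op 5 (STO M3): stack=[4] mem=[0,0,0,4]
After op 6 (push 12): stack=[4,12] mem=[0,0,0,4]
After op 7 (/): stack=[0] mem=[0,0,0,4]
After op 8 (RCL M3): stack=[0,4] mem=[0,0,0,4]
After op 9 (+): stack=[4] mem=[0,0,0,4]
After op 10 (push 8): stack=[4,8] mem=[0,0,0,4]
After op 11 (*): stack=[32] mem=[0,0,0,4]
After op 12 (push 19): stack=[32,19] mem=[0,0,0,4]
After op 13 (swap): stack=[19,32] mem=[0,0,0,4]
After op 14 (-): stack=[-13] mem=[0,0,0,4]

Answer: -13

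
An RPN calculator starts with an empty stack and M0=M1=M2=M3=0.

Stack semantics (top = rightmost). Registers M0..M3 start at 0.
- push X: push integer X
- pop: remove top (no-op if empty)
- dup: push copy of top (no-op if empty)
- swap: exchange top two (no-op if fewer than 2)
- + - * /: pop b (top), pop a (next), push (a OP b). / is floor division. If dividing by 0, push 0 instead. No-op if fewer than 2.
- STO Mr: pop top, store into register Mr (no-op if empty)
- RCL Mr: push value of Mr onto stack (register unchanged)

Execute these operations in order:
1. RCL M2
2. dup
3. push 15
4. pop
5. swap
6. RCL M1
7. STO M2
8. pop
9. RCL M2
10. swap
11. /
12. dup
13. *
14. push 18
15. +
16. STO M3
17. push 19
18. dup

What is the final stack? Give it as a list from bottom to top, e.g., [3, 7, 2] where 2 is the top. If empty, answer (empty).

After op 1 (RCL M2): stack=[0] mem=[0,0,0,0]
After op 2 (dup): stack=[0,0] mem=[0,0,0,0]
After op 3 (push 15): stack=[0,0,15] mem=[0,0,0,0]
After op 4 (pop): stack=[0,0] mem=[0,0,0,0]
After op 5 (swap): stack=[0,0] mem=[0,0,0,0]
After op 6 (RCL M1): stack=[0,0,0] mem=[0,0,0,0]
After op 7 (STO M2): stack=[0,0] mem=[0,0,0,0]
After op 8 (pop): stack=[0] mem=[0,0,0,0]
After op 9 (RCL M2): stack=[0,0] mem=[0,0,0,0]
After op 10 (swap): stack=[0,0] mem=[0,0,0,0]
After op 11 (/): stack=[0] mem=[0,0,0,0]
After op 12 (dup): stack=[0,0] mem=[0,0,0,0]
After op 13 (*): stack=[0] mem=[0,0,0,0]
After op 14 (push 18): stack=[0,18] mem=[0,0,0,0]
After op 15 (+): stack=[18] mem=[0,0,0,0]
After op 16 (STO M3): stack=[empty] mem=[0,0,0,18]
After op 17 (push 19): stack=[19] mem=[0,0,0,18]
After op 18 (dup): stack=[19,19] mem=[0,0,0,18]

Answer: [19, 19]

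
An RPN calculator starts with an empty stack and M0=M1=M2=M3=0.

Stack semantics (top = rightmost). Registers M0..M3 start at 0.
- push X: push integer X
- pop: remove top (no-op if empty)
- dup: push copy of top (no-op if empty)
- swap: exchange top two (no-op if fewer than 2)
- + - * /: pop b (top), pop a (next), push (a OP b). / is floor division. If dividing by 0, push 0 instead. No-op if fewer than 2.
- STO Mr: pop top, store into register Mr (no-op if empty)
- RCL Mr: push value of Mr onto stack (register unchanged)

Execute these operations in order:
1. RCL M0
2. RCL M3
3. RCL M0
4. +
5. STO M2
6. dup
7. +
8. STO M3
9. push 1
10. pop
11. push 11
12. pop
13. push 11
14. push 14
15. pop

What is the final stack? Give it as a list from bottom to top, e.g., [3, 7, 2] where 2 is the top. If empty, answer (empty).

Answer: [11]

Derivation:
After op 1 (RCL M0): stack=[0] mem=[0,0,0,0]
After op 2 (RCL M3): stack=[0,0] mem=[0,0,0,0]
After op 3 (RCL M0): stack=[0,0,0] mem=[0,0,0,0]
After op 4 (+): stack=[0,0] mem=[0,0,0,0]
After op 5 (STO M2): stack=[0] mem=[0,0,0,0]
After op 6 (dup): stack=[0,0] mem=[0,0,0,0]
After op 7 (+): stack=[0] mem=[0,0,0,0]
After op 8 (STO M3): stack=[empty] mem=[0,0,0,0]
After op 9 (push 1): stack=[1] mem=[0,0,0,0]
After op 10 (pop): stack=[empty] mem=[0,0,0,0]
After op 11 (push 11): stack=[11] mem=[0,0,0,0]
After op 12 (pop): stack=[empty] mem=[0,0,0,0]
After op 13 (push 11): stack=[11] mem=[0,0,0,0]
After op 14 (push 14): stack=[11,14] mem=[0,0,0,0]
After op 15 (pop): stack=[11] mem=[0,0,0,0]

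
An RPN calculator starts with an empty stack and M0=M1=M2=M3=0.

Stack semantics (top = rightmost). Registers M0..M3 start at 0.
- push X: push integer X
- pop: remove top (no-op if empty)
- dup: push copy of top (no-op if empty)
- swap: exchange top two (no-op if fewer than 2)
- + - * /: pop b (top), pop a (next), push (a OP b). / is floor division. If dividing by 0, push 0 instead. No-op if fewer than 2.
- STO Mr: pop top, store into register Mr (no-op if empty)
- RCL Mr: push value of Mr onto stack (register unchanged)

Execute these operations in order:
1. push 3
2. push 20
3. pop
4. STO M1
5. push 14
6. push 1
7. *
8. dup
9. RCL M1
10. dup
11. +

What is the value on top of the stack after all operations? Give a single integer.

After op 1 (push 3): stack=[3] mem=[0,0,0,0]
After op 2 (push 20): stack=[3,20] mem=[0,0,0,0]
After op 3 (pop): stack=[3] mem=[0,0,0,0]
After op 4 (STO M1): stack=[empty] mem=[0,3,0,0]
After op 5 (push 14): stack=[14] mem=[0,3,0,0]
After op 6 (push 1): stack=[14,1] mem=[0,3,0,0]
After op 7 (*): stack=[14] mem=[0,3,0,0]
After op 8 (dup): stack=[14,14] mem=[0,3,0,0]
After op 9 (RCL M1): stack=[14,14,3] mem=[0,3,0,0]
After op 10 (dup): stack=[14,14,3,3] mem=[0,3,0,0]
After op 11 (+): stack=[14,14,6] mem=[0,3,0,0]

Answer: 6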